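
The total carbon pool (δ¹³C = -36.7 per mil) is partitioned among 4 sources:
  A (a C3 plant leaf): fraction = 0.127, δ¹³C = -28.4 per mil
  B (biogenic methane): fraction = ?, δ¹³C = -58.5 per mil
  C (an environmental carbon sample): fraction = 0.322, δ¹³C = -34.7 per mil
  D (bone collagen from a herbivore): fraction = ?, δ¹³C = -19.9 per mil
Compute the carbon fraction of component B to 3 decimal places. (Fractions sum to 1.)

Let f_B and f_D be the unknown fractions; fractions sum to 1 so f_B + f_D = 0.551.
Mass balance: Σ fᵢ·δᵢ = δ_bulk ⇒ f_B·(-58.5) + f_D·(-19.9) = -36.7 − (-14.780) = -21.920
Substitute f_D = 0.551 − f_B:
f_B·(-58.5 − -19.9) = -21.920 − 0.551×(-19.9) = -10.955
f_B = -10.955 / -38.6 = 0.2838

0.284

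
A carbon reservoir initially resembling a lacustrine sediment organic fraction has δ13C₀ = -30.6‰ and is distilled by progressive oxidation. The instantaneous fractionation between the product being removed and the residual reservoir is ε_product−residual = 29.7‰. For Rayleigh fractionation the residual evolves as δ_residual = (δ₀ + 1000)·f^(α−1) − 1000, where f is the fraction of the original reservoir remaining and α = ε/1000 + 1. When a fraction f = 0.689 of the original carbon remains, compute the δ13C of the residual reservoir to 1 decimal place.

-41.3‰

Rayleigh residual: δ_res = (δ₀ + 1000)·f^(α−1) − 1000
α = ε/1000 + 1 = 1.02970, so α − 1 = 0.02970
f^(α−1) = 0.689^(0.02970) = 0.988997
δ_res = (-30.6 + 1000) × 0.988997 − 1000 = 958.734 − 1000 = -41.27‰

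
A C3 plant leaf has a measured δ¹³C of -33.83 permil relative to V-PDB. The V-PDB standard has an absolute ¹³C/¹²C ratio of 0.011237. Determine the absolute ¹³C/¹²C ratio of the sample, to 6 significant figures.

0.0108569

R_sample = R_standard × (δ¹³C/1000 + 1)
R_sample = 0.011237 × (-33.83/1000 + 1) = 0.011237 × 0.966170
R_sample = 0.0108569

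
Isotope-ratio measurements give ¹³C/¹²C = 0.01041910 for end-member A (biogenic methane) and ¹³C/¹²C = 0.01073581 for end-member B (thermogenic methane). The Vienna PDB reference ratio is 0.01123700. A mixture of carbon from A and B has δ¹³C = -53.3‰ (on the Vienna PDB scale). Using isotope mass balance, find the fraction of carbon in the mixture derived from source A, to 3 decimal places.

0.309

δ_A = (0.01041910/0.01123700 − 1)×1000 = (0.927214 − 1)×1000 = -72.786‰
δ_B = (0.01073581/0.01123700 − 1)×1000 = (0.955398 − 1)×1000 = -44.602‰
f_A = (δ_mix − δ_B)/(δ_A − δ_B) = (-53.3 − (-44.602))/(-72.786 − (-44.602))
f_A = -8.698 / -28.185 = 0.3086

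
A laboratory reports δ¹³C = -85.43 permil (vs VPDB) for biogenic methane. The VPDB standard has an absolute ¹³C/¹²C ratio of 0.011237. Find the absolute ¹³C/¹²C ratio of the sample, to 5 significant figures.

R_sample = R_standard × (δ¹³C/1000 + 1)
R_sample = 0.011237 × (-85.43/1000 + 1) = 0.011237 × 0.914570
R_sample = 0.0102770

0.010277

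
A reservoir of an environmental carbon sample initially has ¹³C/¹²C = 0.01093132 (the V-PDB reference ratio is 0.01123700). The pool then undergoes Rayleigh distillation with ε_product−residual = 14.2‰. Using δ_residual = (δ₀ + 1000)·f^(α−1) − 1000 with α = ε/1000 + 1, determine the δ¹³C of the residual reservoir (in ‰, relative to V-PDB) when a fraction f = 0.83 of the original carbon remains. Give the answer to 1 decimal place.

-29.8‰

δ₀ = (0.01093132/0.01123700 − 1)×1000 = (0.972797 − 1)×1000 = -27.203‰
α − 1 = ε/1000 = 0.0142
f^(α−1) = 0.83^(0.0142) = 0.997358
δ_res = (-27.203 + 1000) × 0.997358 − 1000 = 970.227 − 1000 = -29.77‰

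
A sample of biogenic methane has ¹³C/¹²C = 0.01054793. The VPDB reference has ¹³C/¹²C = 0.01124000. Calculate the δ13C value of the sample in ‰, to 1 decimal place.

-61.6‰

δ13C = (R_sample / R_standard − 1) × 1000
R_sample / R_standard = 0.01054793 / 0.01124000 = 0.938428
δ13C = (0.938428 − 1) × 1000 = -61.57‰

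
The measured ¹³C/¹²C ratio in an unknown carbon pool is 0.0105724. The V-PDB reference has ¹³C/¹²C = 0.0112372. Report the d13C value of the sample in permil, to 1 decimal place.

-59.2 permil

d13C = (R_sample / R_standard − 1) × 1000
R_sample / R_standard = 0.0105724 / 0.0112372 = 0.940839
d13C = (0.940839 − 1) × 1000 = -59.16 permil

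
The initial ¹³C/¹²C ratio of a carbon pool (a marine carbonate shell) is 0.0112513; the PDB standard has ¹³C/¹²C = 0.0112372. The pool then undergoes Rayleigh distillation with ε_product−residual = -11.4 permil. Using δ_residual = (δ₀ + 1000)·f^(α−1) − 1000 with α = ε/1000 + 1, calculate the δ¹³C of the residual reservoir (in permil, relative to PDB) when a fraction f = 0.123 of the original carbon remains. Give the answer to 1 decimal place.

25.5 permil

δ₀ = (0.0112513/0.0112372 − 1)×1000 = (1.001255 − 1)×1000 = 1.255 permil
α − 1 = ε/1000 = -0.0114
f^(α−1) = 0.123^(-0.0114) = 1.024177
δ_res = (1.255 + 1000) × 1.024177 − 1000 = 1025.462 − 1000 = 25.46 permil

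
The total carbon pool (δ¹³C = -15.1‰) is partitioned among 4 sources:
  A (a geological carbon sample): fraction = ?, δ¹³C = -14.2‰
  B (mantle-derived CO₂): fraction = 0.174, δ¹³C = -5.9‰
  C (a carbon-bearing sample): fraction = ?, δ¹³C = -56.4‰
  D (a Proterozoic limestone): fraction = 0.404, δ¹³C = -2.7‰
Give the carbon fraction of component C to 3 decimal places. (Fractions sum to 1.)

Let f_C and f_A be the unknown fractions; fractions sum to 1 so f_C + f_A = 0.422.
Mass balance: Σ fᵢ·δᵢ = δ_bulk ⇒ f_C·(-56.4) + f_A·(-14.2) = -15.1 − (-2.117) = -12.983
Substitute f_A = 0.422 − f_C:
f_C·(-56.4 − -14.2) = -12.983 − 0.422×(-14.2) = -6.990
f_C = -6.990 / -42.2 = 0.1656

0.166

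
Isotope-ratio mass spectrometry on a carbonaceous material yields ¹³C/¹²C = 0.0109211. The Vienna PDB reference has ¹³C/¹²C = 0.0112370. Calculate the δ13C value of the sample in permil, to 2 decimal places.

-28.11 permil

δ13C = (R_sample / R_standard − 1) × 1000
R_sample / R_standard = 0.0109211 / 0.0112370 = 0.971888
δ13C = (0.971888 − 1) × 1000 = -28.112 permil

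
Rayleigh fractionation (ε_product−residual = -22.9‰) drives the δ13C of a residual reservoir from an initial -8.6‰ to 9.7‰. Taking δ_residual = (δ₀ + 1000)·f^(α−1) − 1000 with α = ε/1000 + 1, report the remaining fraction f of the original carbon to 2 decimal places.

α − 1 = ε/1000 = -0.0229
(δ_res + 1000)/(δ₀ + 1000) = (9.7 + 1000)/(-8.6 + 1000) = 1009.7/991.4 = 1.018459
f = 1.018459^(1/-0.0229) = exp(ln(1.018459)/-0.0229) = exp(0.01829/-0.0229)
f = exp(-0.7987) = 0.4499

0.45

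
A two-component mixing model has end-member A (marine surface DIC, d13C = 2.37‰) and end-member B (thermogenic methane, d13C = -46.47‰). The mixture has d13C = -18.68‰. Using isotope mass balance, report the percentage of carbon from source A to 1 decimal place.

56.9%

δ_mix = f_A·δ_A + (1 − f_A)·δ_B  ⇒  f_A = (δ_mix − δ_B)/(δ_A − δ_B)
f_A = (-18.68 − (-46.47)) / (2.37 − (-46.47))
f_A = 27.79 / 48.84 = 0.5690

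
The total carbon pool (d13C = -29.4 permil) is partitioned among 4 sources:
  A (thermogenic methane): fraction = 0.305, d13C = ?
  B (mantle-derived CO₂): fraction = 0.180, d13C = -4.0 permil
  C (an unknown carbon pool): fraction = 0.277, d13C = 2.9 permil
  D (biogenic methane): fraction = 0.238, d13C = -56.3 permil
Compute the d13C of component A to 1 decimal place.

-52.7 permil

Isotope mass balance: δ_bulk = Σ fᵢ·δᵢ.
-29.4 = 0.305×δ_A + 0.180×(-4.0) + 0.277×(2.9) + 0.238×(-56.3)
0.305·δ_A = -29.4 − (-13.316) = -16.084
δ_A = -16.084 / 0.305 = -52.73 permil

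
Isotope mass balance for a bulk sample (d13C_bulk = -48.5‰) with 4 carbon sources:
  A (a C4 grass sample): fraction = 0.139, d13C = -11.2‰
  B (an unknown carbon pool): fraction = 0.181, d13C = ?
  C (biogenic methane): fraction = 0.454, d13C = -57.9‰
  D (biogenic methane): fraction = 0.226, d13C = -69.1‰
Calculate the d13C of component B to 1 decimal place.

-27.8‰

Isotope mass balance: δ_bulk = Σ fᵢ·δᵢ.
-48.5 = 0.139×(-11.2) + 0.181×δ_B + 0.454×(-57.9) + 0.226×(-69.1)
0.181·δ_B = -48.5 − (-43.460) = -5.040
δ_B = -5.040 / 0.181 = -27.85‰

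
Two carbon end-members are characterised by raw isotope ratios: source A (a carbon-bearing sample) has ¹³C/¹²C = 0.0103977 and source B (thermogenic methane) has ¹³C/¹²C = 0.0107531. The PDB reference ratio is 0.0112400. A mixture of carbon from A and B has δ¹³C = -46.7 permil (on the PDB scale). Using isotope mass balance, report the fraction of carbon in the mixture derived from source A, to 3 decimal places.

0.107

δ_A = (0.0103977/0.0112400 − 1)×1000 = (0.925062 − 1)×1000 = -74.938 permil
δ_B = (0.0107531/0.0112400 − 1)×1000 = (0.956681 − 1)×1000 = -43.319 permil
f_A = (δ_mix − δ_B)/(δ_A − δ_B) = (-46.7 − (-43.319))/(-74.938 − (-43.319))
f_A = -3.381 / -31.619 = 0.1069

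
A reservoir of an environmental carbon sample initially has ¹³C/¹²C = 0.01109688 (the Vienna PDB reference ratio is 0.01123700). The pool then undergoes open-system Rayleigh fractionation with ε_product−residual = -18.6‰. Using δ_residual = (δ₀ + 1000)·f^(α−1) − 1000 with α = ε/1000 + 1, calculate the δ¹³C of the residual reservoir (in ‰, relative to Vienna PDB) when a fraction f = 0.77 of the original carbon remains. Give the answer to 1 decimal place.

δ₀ = (0.01109688/0.01123700 − 1)×1000 = (0.987530 − 1)×1000 = -12.470‰
α − 1 = ε/1000 = -0.0186
f^(α−1) = 0.77^(-0.0186) = 1.004873
δ_res = (-12.470 + 1000) × 1.004873 − 1000 = 992.343 − 1000 = -7.66‰

-7.7‰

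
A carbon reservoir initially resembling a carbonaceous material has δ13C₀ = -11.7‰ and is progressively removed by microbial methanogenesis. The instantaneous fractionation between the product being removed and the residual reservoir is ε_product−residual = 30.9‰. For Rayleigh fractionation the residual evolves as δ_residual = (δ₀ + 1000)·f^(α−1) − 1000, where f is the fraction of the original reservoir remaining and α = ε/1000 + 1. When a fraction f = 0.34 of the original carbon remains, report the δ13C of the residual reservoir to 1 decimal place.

-44.1‰

Rayleigh residual: δ_res = (δ₀ + 1000)·f^(α−1) − 1000
α = ε/1000 + 1 = 1.03090, so α − 1 = 0.03090
f^(α−1) = 0.34^(0.03090) = 0.967214
δ_res = (-11.7 + 1000) × 0.967214 − 1000 = 955.898 − 1000 = -44.10‰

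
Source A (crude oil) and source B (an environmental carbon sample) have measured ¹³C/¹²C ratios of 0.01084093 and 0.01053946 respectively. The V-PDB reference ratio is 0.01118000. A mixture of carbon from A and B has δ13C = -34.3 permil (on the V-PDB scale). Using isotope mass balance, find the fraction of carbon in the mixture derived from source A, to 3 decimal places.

0.853

δ_A = (0.01084093/0.01118000 − 1)×1000 = (0.969672 − 1)×1000 = -30.328 permil
δ_B = (0.01053946/0.01118000 − 1)×1000 = (0.942707 − 1)×1000 = -57.293 permil
f_A = (δ_mix − δ_B)/(δ_A − δ_B) = (-34.3 − (-57.293))/(-30.328 − (-57.293))
f_A = 22.993 / 26.965 = 0.8527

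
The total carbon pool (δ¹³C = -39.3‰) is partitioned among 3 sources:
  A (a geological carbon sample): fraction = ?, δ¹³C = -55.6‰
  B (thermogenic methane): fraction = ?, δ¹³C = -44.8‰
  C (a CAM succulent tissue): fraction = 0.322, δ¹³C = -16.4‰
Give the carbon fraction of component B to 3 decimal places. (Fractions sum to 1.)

Let f_B and f_A be the unknown fractions; fractions sum to 1 so f_B + f_A = 0.678.
Mass balance: Σ fᵢ·δᵢ = δ_bulk ⇒ f_B·(-44.8) + f_A·(-55.6) = -39.3 − (-5.281) = -34.019
Substitute f_A = 0.678 − f_B:
f_B·(-44.8 − -55.6) = -34.019 − 0.678×(-55.6) = 3.678
f_B = 3.678 / 10.8 = 0.3405

0.341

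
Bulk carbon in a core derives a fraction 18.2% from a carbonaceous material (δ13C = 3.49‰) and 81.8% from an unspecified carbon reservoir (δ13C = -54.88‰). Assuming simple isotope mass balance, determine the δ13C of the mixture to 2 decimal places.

-44.26‰

δ_mix = f_A·δ_A + f_B·δ_B
δ_mix = 0.182 × (3.49) + 0.818 × (-54.88)
δ_mix = 0.635 + -44.892 = -44.257‰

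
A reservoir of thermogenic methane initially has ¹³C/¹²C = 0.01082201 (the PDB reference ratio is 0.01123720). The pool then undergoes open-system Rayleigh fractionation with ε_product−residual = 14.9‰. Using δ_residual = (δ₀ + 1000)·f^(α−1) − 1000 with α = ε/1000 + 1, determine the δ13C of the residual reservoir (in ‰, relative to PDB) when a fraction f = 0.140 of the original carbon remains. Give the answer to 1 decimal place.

δ₀ = (0.01082201/0.01123720 − 1)×1000 = (0.963052 − 1)×1000 = -36.948‰
α − 1 = ε/1000 = 0.0149
f^(α−1) = 0.140^(0.0149) = 0.971130
δ_res = (-36.948 + 1000) × 0.971130 − 1000 = 935.249 − 1000 = -64.75‰

-64.8‰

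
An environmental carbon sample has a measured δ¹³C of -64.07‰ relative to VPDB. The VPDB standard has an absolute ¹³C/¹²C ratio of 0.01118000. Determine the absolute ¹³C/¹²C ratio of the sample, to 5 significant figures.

R_sample = R_standard × (δ¹³C/1000 + 1)
R_sample = 0.01118000 × (-64.07/1000 + 1) = 0.01118000 × 0.935930
R_sample = 0.0104637

0.010464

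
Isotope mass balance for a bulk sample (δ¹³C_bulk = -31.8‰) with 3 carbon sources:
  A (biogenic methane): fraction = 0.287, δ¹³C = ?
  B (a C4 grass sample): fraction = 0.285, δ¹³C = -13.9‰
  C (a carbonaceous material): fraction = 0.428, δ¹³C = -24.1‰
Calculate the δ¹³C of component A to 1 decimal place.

Isotope mass balance: δ_bulk = Σ fᵢ·δᵢ.
-31.8 = 0.287×δ_A + 0.285×(-13.9) + 0.428×(-24.1)
0.287·δ_A = -31.8 − (-14.276) = -17.524
δ_A = -17.524 / 0.287 = -61.06‰

-61.1‰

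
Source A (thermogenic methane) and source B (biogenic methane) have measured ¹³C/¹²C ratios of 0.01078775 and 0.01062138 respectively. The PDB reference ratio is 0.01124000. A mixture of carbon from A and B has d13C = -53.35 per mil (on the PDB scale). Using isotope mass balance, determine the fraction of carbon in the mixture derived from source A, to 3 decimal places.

0.114

δ_A = (0.01078775/0.01124000 − 1)×1000 = (0.959764 − 1)×1000 = -40.236 per mil
δ_B = (0.01062138/0.01124000 − 1)×1000 = (0.944963 − 1)×1000 = -55.037 per mil
f_A = (δ_mix − δ_B)/(δ_A − δ_B) = (-53.35 − (-55.037))/(-40.236 − (-55.037))
f_A = 1.687 / 14.802 = 0.1140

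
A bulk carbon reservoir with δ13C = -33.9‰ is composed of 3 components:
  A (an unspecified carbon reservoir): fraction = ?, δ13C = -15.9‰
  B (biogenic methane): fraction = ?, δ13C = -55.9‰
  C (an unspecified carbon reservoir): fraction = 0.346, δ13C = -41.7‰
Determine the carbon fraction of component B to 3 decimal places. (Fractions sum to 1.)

0.227

Let f_B and f_A be the unknown fractions; fractions sum to 1 so f_B + f_A = 0.654.
Mass balance: Σ fᵢ·δᵢ = δ_bulk ⇒ f_B·(-55.9) + f_A·(-15.9) = -33.9 − (-14.428) = -19.472
Substitute f_A = 0.654 − f_B:
f_B·(-55.9 − -15.9) = -19.472 − 0.654×(-15.9) = -9.073
f_B = -9.073 / -40.0 = 0.2268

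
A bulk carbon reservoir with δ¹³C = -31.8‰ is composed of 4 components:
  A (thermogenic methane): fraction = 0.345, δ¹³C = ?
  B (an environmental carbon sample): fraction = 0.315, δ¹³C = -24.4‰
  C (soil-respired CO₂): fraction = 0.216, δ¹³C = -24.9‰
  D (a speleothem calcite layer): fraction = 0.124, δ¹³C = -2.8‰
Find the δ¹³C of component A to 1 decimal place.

-53.3‰

Isotope mass balance: δ_bulk = Σ fᵢ·δᵢ.
-31.8 = 0.345×δ_A + 0.315×(-24.4) + 0.216×(-24.9) + 0.124×(-2.8)
0.345·δ_A = -31.8 − (-13.412) = -18.388
δ_A = -18.388 / 0.345 = -53.30‰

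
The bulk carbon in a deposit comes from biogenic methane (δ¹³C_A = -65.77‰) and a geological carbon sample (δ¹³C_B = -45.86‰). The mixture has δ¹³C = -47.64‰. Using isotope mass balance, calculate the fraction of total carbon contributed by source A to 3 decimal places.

0.089

δ_mix = f_A·δ_A + (1 − f_A)·δ_B  ⇒  f_A = (δ_mix − δ_B)/(δ_A − δ_B)
f_A = (-47.64 − (-45.86)) / (-65.77 − (-45.86))
f_A = -1.78 / -19.91 = 0.0894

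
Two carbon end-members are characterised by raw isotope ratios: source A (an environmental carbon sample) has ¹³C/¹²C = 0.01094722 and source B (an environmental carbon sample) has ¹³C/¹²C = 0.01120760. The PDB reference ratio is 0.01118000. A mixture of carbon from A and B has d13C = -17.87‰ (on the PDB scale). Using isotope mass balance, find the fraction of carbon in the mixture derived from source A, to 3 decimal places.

δ_A = (0.01094722/0.01118000 − 1)×1000 = (0.979179 − 1)×1000 = -20.821‰
δ_B = (0.01120760/0.01118000 − 1)×1000 = (1.002469 − 1)×1000 = 2.469‰
f_A = (δ_mix − δ_B)/(δ_A − δ_B) = (-17.87 − (2.469))/(-20.821 − (2.469))
f_A = -20.339 / -23.290 = 0.8733

0.873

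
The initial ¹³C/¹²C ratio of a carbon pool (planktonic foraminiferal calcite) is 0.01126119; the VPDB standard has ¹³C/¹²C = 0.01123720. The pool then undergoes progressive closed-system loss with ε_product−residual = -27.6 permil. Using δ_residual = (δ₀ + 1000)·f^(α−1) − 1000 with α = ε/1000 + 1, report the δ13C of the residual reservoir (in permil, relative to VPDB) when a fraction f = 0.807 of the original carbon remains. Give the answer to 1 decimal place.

8.1 permil

δ₀ = (0.01126119/0.01123720 − 1)×1000 = (1.002135 − 1)×1000 = 2.135 permil
α − 1 = ε/1000 = -0.0276
f^(α−1) = 0.807^(-0.0276) = 1.005936
δ_res = (2.135 + 1000) × 1.005936 − 1000 = 1008.083 − 1000 = 8.08 permil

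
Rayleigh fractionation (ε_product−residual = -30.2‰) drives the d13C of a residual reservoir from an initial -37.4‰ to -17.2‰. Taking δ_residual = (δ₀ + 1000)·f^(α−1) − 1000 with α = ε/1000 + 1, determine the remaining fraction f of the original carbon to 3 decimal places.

0.503

α − 1 = ε/1000 = -0.0302
(δ_res + 1000)/(δ₀ + 1000) = (-17.2 + 1000)/(-37.4 + 1000) = 982.8/962.6 = 1.020985
f = 1.020985^(1/-0.0302) = exp(ln(1.020985)/-0.0302) = exp(0.02077/-0.0302)
f = exp(-0.6877) = 0.5027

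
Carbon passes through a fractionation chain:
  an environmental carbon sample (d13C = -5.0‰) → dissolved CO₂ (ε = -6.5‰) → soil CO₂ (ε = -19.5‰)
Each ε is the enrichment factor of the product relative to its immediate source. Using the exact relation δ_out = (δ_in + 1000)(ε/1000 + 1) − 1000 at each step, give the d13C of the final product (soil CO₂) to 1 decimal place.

-30.7‰

step 1: δ = (-5.00 + 1000)·(-6.5/1000 + 1) − 1000 = -11.47‰
step 2: δ = (-11.47 + 1000)·(-19.5/1000 + 1) − 1000 = -30.74‰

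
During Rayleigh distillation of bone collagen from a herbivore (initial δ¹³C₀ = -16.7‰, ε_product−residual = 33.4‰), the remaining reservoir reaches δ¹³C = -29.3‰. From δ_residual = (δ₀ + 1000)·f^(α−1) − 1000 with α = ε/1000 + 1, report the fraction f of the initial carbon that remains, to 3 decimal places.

α − 1 = ε/1000 = 0.0334
(δ_res + 1000)/(δ₀ + 1000) = (-29.3 + 1000)/(-16.7 + 1000) = 970.7/983.3 = 0.987186
f = 0.987186^(1/0.0334) = exp(ln(0.987186)/0.0334) = exp(-0.01290/0.0334)
f = exp(-0.3861) = 0.6797

0.680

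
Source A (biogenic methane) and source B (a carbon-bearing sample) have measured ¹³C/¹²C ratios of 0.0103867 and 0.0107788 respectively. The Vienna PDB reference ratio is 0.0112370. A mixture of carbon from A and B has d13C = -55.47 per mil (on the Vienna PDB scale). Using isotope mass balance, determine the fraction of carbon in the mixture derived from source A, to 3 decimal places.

0.421

δ_A = (0.0103867/0.0112370 − 1)×1000 = (0.924330 − 1)×1000 = -75.670 per mil
δ_B = (0.0107788/0.0112370 − 1)×1000 = (0.959224 − 1)×1000 = -40.776 per mil
f_A = (δ_mix − δ_B)/(δ_A − δ_B) = (-55.47 − (-40.776))/(-75.670 − (-40.776))
f_A = -14.694 / -34.894 = 0.4211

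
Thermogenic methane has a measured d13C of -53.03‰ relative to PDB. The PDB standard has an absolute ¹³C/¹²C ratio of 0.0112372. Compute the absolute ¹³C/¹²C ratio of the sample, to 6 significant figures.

0.0106413

R_sample = R_standard × (d13C/1000 + 1)
R_sample = 0.0112372 × (-53.03/1000 + 1) = 0.0112372 × 0.946970
R_sample = 0.0106413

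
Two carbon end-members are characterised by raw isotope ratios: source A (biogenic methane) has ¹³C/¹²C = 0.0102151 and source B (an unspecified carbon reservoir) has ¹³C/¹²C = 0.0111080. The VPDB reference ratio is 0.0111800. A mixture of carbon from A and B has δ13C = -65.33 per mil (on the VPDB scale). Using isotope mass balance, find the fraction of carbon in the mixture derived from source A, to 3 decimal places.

δ_A = (0.0102151/0.0111800 − 1)×1000 = (0.913694 − 1)×1000 = -86.306 per mil
δ_B = (0.0111080/0.0111800 − 1)×1000 = (0.993560 − 1)×1000 = -6.440 per mil
f_A = (δ_mix − δ_B)/(δ_A − δ_B) = (-65.33 − (-6.440))/(-86.306 − (-6.440))
f_A = -58.890 / -79.866 = 0.7374

0.737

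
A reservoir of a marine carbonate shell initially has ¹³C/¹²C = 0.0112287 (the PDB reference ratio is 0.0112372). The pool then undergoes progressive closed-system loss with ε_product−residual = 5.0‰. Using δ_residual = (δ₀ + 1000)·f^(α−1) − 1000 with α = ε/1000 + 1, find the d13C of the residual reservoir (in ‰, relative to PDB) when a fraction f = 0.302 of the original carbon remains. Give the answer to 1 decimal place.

-6.7‰

δ₀ = (0.0112287/0.0112372 − 1)×1000 = (0.999244 − 1)×1000 = -0.756‰
α − 1 = ε/1000 = 0.0050
f^(α−1) = 0.302^(0.0050) = 0.994031
δ_res = (-0.756 + 1000) × 0.994031 − 1000 = 993.279 − 1000 = -6.72‰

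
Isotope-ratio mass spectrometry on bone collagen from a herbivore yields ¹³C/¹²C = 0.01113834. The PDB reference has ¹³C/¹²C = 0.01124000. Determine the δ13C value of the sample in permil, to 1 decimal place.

-9.0 permil

δ13C = (R_sample / R_standard − 1) × 1000
R_sample / R_standard = 0.01113834 / 0.01124000 = 0.990956
δ13C = (0.990956 − 1) × 1000 = -9.04 permil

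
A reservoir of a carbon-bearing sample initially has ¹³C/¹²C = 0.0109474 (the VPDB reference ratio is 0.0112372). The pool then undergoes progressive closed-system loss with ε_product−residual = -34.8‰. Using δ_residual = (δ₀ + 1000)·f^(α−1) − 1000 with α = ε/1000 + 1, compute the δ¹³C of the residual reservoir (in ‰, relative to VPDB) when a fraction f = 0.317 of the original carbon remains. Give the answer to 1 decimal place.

δ₀ = (0.0109474/0.0112372 − 1)×1000 = (0.974211 − 1)×1000 = -25.789‰
α − 1 = ε/1000 = -0.0348
f^(α−1) = 0.317^(-0.0348) = 1.040790
δ_res = (-25.789 + 1000) × 1.040790 − 1000 = 1013.949 − 1000 = 13.95‰

13.9‰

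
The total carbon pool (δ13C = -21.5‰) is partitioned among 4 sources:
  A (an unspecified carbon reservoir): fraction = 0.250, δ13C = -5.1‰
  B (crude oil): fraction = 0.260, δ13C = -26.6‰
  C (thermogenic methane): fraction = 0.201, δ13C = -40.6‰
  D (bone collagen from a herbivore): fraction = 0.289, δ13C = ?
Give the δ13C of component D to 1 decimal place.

Isotope mass balance: δ_bulk = Σ fᵢ·δᵢ.
-21.5 = 0.250×(-5.1) + 0.260×(-26.6) + 0.201×(-40.6) + 0.289×δ_D
0.289·δ_D = -21.5 − (-16.352) = -5.148
δ_D = -5.148 / 0.289 = -17.81‰

-17.8‰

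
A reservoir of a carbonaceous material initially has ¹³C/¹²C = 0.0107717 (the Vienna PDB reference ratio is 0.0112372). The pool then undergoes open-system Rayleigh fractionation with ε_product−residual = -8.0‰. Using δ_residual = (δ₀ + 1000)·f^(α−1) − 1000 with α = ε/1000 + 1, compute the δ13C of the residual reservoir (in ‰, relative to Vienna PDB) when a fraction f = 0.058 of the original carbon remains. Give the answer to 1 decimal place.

-19.3‰

δ₀ = (0.0107717/0.0112372 − 1)×1000 = (0.958575 − 1)×1000 = -41.425‰
α − 1 = ε/1000 = -0.0080
f^(α−1) = 0.058^(-0.0080) = 1.023040
δ_res = (-41.425 + 1000) × 1.023040 − 1000 = 980.661 − 1000 = -19.34‰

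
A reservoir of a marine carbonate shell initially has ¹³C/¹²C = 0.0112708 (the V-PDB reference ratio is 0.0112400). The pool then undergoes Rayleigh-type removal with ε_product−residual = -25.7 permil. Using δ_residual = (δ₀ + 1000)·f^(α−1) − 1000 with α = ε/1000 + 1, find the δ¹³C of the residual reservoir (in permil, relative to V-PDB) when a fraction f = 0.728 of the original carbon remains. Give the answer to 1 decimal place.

11.0 permil

δ₀ = (0.0112708/0.0112400 − 1)×1000 = (1.002740 − 1)×1000 = 2.740 permil
α − 1 = ε/1000 = -0.0257
f^(α−1) = 0.728^(-0.0257) = 1.008192
δ_res = (2.740 + 1000) × 1.008192 − 1000 = 1010.955 − 1000 = 10.95 permil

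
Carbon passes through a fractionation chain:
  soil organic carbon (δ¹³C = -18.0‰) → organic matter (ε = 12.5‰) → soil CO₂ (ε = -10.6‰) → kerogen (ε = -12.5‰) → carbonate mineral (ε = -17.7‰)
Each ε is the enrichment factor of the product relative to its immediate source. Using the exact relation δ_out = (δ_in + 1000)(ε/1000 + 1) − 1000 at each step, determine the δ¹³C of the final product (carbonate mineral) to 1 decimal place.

-45.8‰

step 1: δ = (-18.00 + 1000)·(12.5/1000 + 1) − 1000 = -5.73‰
step 2: δ = (-5.73 + 1000)·(-10.6/1000 + 1) − 1000 = -16.26‰
step 3: δ = (-16.26 + 1000)·(-12.5/1000 + 1) − 1000 = -28.56‰
step 4: δ = (-28.56 + 1000)·(-17.7/1000 + 1) − 1000 = -45.76‰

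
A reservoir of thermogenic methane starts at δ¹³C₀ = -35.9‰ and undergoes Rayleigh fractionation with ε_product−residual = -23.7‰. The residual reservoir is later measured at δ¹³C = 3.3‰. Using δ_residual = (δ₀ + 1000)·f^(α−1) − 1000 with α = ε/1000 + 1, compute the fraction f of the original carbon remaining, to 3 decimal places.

0.186

α − 1 = ε/1000 = -0.0237
(δ_res + 1000)/(δ₀ + 1000) = (3.3 + 1000)/(-35.9 + 1000) = 1003.3/964.1 = 1.040660
f = 1.040660^(1/-0.0237) = exp(ln(1.040660)/-0.0237) = exp(0.03985/-0.0237)
f = exp(-1.6816) = 0.1861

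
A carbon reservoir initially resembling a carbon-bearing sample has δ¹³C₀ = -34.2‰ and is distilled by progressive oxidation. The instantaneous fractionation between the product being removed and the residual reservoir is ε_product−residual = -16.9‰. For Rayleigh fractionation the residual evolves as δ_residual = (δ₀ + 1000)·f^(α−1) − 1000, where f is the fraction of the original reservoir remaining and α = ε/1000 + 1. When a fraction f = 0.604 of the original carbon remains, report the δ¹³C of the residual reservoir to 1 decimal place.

Rayleigh residual: δ_res = (δ₀ + 1000)·f^(α−1) − 1000
α = ε/1000 + 1 = 0.98310, so α − 1 = -0.01690
f^(α−1) = 0.604^(-0.01690) = 1.008557
δ_res = (-34.2 + 1000) × 1.008557 − 1000 = 974.064 − 1000 = -25.94‰

-25.9‰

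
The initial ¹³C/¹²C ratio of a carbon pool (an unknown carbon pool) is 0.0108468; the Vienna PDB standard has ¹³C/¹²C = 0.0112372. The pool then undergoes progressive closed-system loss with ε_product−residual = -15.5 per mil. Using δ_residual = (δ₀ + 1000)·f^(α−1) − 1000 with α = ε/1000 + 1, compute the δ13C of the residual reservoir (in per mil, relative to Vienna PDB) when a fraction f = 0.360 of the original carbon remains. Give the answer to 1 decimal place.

δ₀ = (0.0108468/0.0112372 − 1)×1000 = (0.965258 − 1)×1000 = -34.742 per mil
α − 1 = ε/1000 = -0.0155
f^(α−1) = 0.360^(-0.0155) = 1.015962
δ_res = (-34.742 + 1000) × 1.015962 − 1000 = 980.665 − 1000 = -19.33 per mil

-19.3 per mil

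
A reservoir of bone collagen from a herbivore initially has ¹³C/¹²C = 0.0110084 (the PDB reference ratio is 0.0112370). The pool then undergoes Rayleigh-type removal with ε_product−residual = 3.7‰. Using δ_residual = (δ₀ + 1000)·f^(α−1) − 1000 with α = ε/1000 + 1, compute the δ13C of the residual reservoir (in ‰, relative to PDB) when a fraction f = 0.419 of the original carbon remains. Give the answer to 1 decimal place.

δ₀ = (0.0110084/0.0112370 − 1)×1000 = (0.979656 − 1)×1000 = -20.344‰
α − 1 = ε/1000 = 0.0037
f^(α−1) = 0.419^(0.0037) = 0.996787
δ_res = (-20.344 + 1000) × 0.996787 − 1000 = 976.508 − 1000 = -23.49‰

-23.5‰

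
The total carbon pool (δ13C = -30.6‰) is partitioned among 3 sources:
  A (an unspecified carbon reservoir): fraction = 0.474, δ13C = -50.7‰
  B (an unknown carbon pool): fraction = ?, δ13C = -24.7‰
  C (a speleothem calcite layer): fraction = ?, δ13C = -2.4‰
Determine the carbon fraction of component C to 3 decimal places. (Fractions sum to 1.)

Let f_C and f_B be the unknown fractions; fractions sum to 1 so f_C + f_B = 0.526.
Mass balance: Σ fᵢ·δᵢ = δ_bulk ⇒ f_C·(-2.4) + f_B·(-24.7) = -30.6 − (-24.032) = -6.568
Substitute f_B = 0.526 − f_C:
f_C·(-2.4 − -24.7) = -6.568 − 0.526×(-24.7) = 6.424
f_C = 6.424 / 22.3 = 0.2881

0.288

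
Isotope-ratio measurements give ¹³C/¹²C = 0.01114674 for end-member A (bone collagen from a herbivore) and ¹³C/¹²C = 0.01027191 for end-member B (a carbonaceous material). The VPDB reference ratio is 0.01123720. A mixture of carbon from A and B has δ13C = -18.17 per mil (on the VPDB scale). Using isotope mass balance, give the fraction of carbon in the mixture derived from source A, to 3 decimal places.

δ_A = (0.01114674/0.01123720 − 1)×1000 = (0.991950 − 1)×1000 = -8.050 per mil
δ_B = (0.01027191/0.01123720 − 1)×1000 = (0.914099 − 1)×1000 = -85.901 per mil
f_A = (δ_mix − δ_B)/(δ_A − δ_B) = (-18.17 − (-85.901))/(-8.050 − (-85.901))
f_A = 67.731 / 77.851 = 0.8700

0.870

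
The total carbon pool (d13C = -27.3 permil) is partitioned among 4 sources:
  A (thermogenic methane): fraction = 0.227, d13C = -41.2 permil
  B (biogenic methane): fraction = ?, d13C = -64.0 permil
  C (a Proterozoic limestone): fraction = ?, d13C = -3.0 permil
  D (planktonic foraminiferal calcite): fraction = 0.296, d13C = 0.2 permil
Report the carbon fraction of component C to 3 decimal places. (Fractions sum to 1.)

Let f_C and f_B be the unknown fractions; fractions sum to 1 so f_C + f_B = 0.477.
Mass balance: Σ fᵢ·δᵢ = δ_bulk ⇒ f_C·(-3.0) + f_B·(-64.0) = -27.3 − (-9.293) = -18.007
Substitute f_B = 0.477 − f_C:
f_C·(-3.0 − -64.0) = -18.007 − 0.477×(-64.0) = 12.521
f_C = 12.521 / 61.0 = 0.2053

0.205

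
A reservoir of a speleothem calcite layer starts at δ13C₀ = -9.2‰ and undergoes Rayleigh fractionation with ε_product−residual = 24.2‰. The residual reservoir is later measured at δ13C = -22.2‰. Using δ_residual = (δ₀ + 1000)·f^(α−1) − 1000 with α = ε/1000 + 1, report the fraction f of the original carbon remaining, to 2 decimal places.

0.58

α − 1 = ε/1000 = 0.0242
(δ_res + 1000)/(δ₀ + 1000) = (-22.2 + 1000)/(-9.2 + 1000) = 977.8/990.8 = 0.986879
f = 0.986879^(1/0.0242) = exp(ln(0.986879)/0.0242) = exp(-0.01321/0.0242)
f = exp(-0.5458) = 0.5794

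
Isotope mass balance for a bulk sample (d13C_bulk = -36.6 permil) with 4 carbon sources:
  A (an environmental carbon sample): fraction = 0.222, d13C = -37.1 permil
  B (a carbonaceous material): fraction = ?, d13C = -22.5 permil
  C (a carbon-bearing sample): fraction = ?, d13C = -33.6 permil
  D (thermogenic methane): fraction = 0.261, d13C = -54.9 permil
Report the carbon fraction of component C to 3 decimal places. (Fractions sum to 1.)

Let f_C and f_B be the unknown fractions; fractions sum to 1 so f_C + f_B = 0.517.
Mass balance: Σ fᵢ·δᵢ = δ_bulk ⇒ f_C·(-33.6) + f_B·(-22.5) = -36.6 − (-22.565) = -14.035
Substitute f_B = 0.517 − f_C:
f_C·(-33.6 − -22.5) = -14.035 − 0.517×(-22.5) = -2.402
f_C = -2.402 / -11.1 = 0.2164

0.216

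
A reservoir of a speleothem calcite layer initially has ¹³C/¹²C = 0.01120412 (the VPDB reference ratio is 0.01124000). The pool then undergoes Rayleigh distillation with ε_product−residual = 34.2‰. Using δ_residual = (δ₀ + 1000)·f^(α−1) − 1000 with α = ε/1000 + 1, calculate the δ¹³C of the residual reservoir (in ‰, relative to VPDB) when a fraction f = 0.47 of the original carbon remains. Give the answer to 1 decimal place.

δ₀ = (0.01120412/0.01124000 − 1)×1000 = (0.996808 − 1)×1000 = -3.192‰
α − 1 = ε/1000 = 0.0342
f^(α−1) = 0.47^(0.0342) = 0.974509
δ_res = (-3.192 + 1000) × 0.974509 − 1000 = 971.398 − 1000 = -28.60‰

-28.6‰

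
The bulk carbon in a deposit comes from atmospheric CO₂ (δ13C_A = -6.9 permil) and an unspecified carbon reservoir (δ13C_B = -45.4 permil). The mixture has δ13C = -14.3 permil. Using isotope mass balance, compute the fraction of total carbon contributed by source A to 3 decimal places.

δ_mix = f_A·δ_A + (1 − f_A)·δ_B  ⇒  f_A = (δ_mix − δ_B)/(δ_A − δ_B)
f_A = (-14.3 − (-45.4)) / (-6.9 − (-45.4))
f_A = 31.1 / 38.5 = 0.8078

0.808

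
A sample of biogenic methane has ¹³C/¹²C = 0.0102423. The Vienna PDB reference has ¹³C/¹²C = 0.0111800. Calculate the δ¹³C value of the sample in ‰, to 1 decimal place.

δ¹³C = (R_sample / R_standard − 1) × 1000
R_sample / R_standard = 0.0102423 / 0.0111800 = 0.916127
δ¹³C = (0.916127 − 1) × 1000 = -83.87‰

-83.9‰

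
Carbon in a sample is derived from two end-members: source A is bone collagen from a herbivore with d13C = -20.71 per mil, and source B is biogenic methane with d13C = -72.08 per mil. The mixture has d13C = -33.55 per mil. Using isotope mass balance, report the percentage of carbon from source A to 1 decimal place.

δ_mix = f_A·δ_A + (1 − f_A)·δ_B  ⇒  f_A = (δ_mix − δ_B)/(δ_A − δ_B)
f_A = (-33.55 − (-72.08)) / (-20.71 − (-72.08))
f_A = 38.53 / 51.37 = 0.7500

75.0%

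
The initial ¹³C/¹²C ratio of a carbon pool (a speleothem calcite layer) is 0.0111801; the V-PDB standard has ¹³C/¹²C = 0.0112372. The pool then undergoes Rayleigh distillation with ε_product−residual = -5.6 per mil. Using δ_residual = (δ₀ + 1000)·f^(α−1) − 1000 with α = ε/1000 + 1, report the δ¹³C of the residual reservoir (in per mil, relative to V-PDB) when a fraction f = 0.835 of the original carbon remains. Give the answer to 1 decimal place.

δ₀ = (0.0111801/0.0112372 − 1)×1000 = (0.994919 − 1)×1000 = -5.081 per mil
α − 1 = ε/1000 = -0.0056
f^(α−1) = 0.835^(-0.0056) = 1.001010
δ_res = (-5.081 + 1000) × 1.001010 − 1000 = 995.924 − 1000 = -4.08 per mil

-4.1 per mil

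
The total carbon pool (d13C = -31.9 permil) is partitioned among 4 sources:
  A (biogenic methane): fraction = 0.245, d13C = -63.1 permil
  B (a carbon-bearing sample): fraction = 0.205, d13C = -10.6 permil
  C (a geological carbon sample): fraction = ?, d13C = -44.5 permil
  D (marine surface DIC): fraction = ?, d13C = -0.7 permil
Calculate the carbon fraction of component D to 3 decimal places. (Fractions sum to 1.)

0.233

Let f_D and f_C be the unknown fractions; fractions sum to 1 so f_D + f_C = 0.550.
Mass balance: Σ fᵢ·δᵢ = δ_bulk ⇒ f_D·(-0.7) + f_C·(-44.5) = -31.9 − (-17.633) = -14.267
Substitute f_C = 0.550 − f_D:
f_D·(-0.7 − -44.5) = -14.267 − 0.550×(-44.5) = 10.208
f_D = 10.208 / 43.8 = 0.2330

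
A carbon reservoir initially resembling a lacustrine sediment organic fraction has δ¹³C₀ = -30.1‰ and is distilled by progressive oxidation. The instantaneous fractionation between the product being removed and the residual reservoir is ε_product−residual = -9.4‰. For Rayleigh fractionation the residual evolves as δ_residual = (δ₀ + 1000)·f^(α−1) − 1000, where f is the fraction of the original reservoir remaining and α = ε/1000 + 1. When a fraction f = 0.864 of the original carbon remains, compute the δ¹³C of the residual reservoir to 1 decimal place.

-28.8‰

Rayleigh residual: δ_res = (δ₀ + 1000)·f^(α−1) − 1000
α = ε/1000 + 1 = 0.99060, so α − 1 = -0.00940
f^(α−1) = 0.864^(-0.00940) = 1.001375
δ_res = (-30.1 + 1000) × 1.001375 − 1000 = 971.234 − 1000 = -28.77‰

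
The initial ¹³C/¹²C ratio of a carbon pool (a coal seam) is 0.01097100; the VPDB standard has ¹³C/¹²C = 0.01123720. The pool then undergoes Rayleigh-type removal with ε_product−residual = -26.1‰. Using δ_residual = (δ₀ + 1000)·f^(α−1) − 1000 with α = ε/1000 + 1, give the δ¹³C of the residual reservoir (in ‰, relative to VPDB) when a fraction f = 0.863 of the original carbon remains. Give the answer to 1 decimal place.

-19.9‰

δ₀ = (0.01097100/0.01123720 − 1)×1000 = (0.976311 − 1)×1000 = -23.689‰
α − 1 = ε/1000 = -0.0261
f^(α−1) = 0.863^(-0.0261) = 1.003853
δ_res = (-23.689 + 1000) × 1.003853 − 1000 = 980.073 − 1000 = -19.93‰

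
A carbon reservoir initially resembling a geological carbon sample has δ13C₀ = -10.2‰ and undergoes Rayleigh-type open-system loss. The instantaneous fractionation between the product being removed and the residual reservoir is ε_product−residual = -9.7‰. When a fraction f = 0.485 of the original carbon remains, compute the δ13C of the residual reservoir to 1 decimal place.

Rayleigh residual: δ_res = (δ₀ + 1000)·f^(α−1) − 1000
α = ε/1000 + 1 = 0.99030, so α − 1 = -0.00970
f^(α−1) = 0.485^(-0.00970) = 1.007044
δ_res = (-10.2 + 1000) × 1.007044 − 1000 = 996.772 − 1000 = -3.23‰

-3.2‰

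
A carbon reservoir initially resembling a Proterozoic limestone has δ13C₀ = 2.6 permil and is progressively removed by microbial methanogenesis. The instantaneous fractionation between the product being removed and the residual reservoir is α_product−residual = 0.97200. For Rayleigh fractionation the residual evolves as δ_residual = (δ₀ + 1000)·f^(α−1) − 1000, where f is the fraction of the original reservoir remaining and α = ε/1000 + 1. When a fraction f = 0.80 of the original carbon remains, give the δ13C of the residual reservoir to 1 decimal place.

Rayleigh residual: δ_res = (δ₀ + 1000)·f^(α−1) − 1000
α − 1 = -0.02800
f^(α−1) = 0.80^(-0.02800) = 1.006268
δ_res = (2.6 + 1000) × 1.006268 − 1000 = 1008.884 − 1000 = 8.88 permil

8.9 permil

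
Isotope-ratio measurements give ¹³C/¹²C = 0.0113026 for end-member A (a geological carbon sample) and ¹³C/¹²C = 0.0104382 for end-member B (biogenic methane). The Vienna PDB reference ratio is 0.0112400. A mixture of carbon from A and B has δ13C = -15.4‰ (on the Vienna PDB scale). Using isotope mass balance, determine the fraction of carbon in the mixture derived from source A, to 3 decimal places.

δ_A = (0.0113026/0.0112400 − 1)×1000 = (1.005569 − 1)×1000 = 5.569‰
δ_B = (0.0104382/0.0112400 − 1)×1000 = (0.928665 − 1)×1000 = -71.335‰
f_A = (δ_mix − δ_B)/(δ_A − δ_B) = (-15.4 − (-71.335))/(5.569 − (-71.335))
f_A = 55.935 / 76.904 = 0.7273

0.727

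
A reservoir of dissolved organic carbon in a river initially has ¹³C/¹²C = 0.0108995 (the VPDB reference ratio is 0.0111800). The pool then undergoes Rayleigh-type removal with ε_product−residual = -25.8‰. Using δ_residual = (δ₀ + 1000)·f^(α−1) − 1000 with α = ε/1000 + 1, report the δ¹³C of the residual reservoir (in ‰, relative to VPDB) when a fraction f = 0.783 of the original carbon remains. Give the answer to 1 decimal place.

-18.9‰

δ₀ = (0.0108995/0.0111800 − 1)×1000 = (0.974911 − 1)×1000 = -25.089‰
α − 1 = ε/1000 = -0.0258
f^(α−1) = 0.783^(-0.0258) = 1.006331
δ_res = (-25.089 + 1000) × 1.006331 − 1000 = 981.083 − 1000 = -18.92‰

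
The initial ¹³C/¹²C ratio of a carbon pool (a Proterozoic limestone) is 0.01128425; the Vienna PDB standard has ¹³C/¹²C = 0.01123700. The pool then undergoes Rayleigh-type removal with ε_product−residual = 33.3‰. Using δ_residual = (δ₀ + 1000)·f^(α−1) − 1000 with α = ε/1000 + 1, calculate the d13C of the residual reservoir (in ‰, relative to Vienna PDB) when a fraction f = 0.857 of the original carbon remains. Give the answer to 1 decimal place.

-0.9‰

δ₀ = (0.01128425/0.01123700 − 1)×1000 = (1.004205 − 1)×1000 = 4.205‰
α − 1 = ε/1000 = 0.0333
f^(α−1) = 0.857^(0.0333) = 0.994874
δ_res = (4.205 + 1000) × 0.994874 − 1000 = 999.058 − 1000 = -0.94‰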